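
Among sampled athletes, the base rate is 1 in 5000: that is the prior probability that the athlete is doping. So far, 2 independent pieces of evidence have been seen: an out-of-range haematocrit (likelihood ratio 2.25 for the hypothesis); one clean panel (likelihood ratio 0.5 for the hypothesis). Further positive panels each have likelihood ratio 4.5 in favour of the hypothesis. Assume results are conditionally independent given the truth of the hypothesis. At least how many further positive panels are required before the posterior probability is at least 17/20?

Prior odds = 0.0002/0.9998 = 1/4999.
Combined Bayes factor of the evidence already in hand = 2.25 × 0.5 = 1.125.
Odds after that evidence = (1/4999) × 1.125 = 9/39992.
Target odds = 0.85/0.15 = 17/3.
Need 4.5ⁿ ≥ 17/3 ÷ (9/39992) = 679864/27.
4.5⁶ = 8303.765625 falls short of 679864/27 but 4.5⁷ = 4782969/128 reaches it, so n = 7.

7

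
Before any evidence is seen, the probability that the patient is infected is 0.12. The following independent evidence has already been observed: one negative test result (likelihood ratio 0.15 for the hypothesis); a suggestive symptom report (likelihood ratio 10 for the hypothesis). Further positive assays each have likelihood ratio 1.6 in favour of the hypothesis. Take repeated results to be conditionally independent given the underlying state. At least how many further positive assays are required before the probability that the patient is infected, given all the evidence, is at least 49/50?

12

Prior odds = 0.12/0.88 = 3/22.
Combined Bayes factor of the evidence already in hand = 0.15 × 10 = 1.5.
Odds after that evidence = (3/22) × 1.5 = 9/44.
Target odds = 0.98/0.02 = 49.
Need 1.6ⁿ ≥ 49 ÷ (9/44) = 2156/9.
1.6¹¹ ≈175.922 falls short of 2156/9 but 1.6¹² ≈281.475 reaches it, so n = 12.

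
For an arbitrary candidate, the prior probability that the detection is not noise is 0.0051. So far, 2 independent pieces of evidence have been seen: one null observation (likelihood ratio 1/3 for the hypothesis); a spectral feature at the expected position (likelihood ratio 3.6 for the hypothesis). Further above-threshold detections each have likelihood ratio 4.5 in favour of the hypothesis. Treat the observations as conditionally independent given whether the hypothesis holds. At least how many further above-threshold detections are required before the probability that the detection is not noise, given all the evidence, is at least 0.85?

Prior odds = 0.0051/0.9949 = 51/9949.
Combined Bayes factor of the evidence already in hand = (1/3) × 3.6 = 1.2.
Odds after that evidence = (51/9949) × 1.2 = 306/49745.
Target odds = 0.85/0.15 = 17/3.
Need 4.5ⁿ ≥ 17/3 ÷ (306/49745) = 49745/54.
4.5⁴ = 410.0625 falls short of 49745/54 but 4.5⁵ = 1845.28125 reaches it, so n = 5.

5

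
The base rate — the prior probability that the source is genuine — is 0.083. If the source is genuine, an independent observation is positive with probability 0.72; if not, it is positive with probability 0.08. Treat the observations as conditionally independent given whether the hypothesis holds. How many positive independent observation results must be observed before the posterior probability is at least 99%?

4

Prior odds: 0.083 ÷ 0.917 = 83/917.
Likelihood ratio of a positive = 0.72/0.08 = 9.
Target odds: 0.99 ÷ 0.01 = 99.
Require 9ⁿ ≥ 99 ÷ (83/917) = 90783/83.
9³ = 729 falls short of 90783/83 but 9⁴ = 6561 reaches it, so n = 4.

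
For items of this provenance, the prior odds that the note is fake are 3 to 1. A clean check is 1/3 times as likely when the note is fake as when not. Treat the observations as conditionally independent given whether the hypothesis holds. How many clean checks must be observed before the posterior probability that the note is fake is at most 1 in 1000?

Prior odds = 3.
Likelihood ratio per clean check = 1/3.
Target posterior odds = 0.001/0.999 = 1/999.
Need 3 × (1/3)ⁿ ≤ 1/999, i.e. (1/3)ⁿ ≤ 1/2997.
(1/3)⁷ = 1/2187 is still above 1/2997 but (1/3)⁸ = 1/6561 is at or below it, so n = 8.

8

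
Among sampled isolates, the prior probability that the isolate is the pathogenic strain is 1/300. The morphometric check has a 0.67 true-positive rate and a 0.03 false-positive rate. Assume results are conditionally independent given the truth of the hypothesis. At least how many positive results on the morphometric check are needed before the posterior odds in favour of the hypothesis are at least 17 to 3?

3

Prior odds: (1/300) ÷ (299/300) = 1/299.
Likelihood ratio of a positive result = 0.67/0.03 = 67/3.
Target odds = 17/3.
Require (67/3)ⁿ ≥ 17/3 ÷ (1/299) = 5083/3.
(67/3)² = 4489/9 falls short of 5083/3 but (67/3)³ = 300763/27 reaches it, so n = 3.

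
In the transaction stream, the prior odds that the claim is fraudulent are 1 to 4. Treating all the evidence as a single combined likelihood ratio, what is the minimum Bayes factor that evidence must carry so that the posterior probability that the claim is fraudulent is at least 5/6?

Prior odds = 0.25.
Target odds = (5/6)/(1/6) = 5.
Required Bayes factor = 5 ÷ 0.25 = 20.

20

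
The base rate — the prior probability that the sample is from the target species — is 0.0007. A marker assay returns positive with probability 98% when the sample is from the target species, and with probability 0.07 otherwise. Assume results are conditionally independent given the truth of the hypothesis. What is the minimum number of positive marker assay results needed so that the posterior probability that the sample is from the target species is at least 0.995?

Prior odds = 0.0007/0.9993 = 7/9993.
Likelihood ratio of a positive result = 0.98/0.07 = 14.
Target posterior odds = 0.995/0.005 = 199.
Require 14ⁿ ≥ 199 ÷ (7/9993) = 1988607/7.
14⁴ = 38416 falls short of 1988607/7 but 14⁵ = 537824 reaches it, so n = 5.

5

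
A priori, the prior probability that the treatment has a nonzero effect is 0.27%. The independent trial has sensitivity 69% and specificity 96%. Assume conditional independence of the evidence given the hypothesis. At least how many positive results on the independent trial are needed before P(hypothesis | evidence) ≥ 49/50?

4

Prior odds = 0.0027/0.9973 = 27/9973.
False-positive rate = 1 − 0.96 = 0.04; likelihood ratio of a positive = 0.69/0.04 = 17.25.
Target posterior odds = 0.98/0.02 = 49.
Need (27/9973) × 17.25ⁿ ≥ 49, i.e. 17.25ⁿ ≥ 488677/27.
17.25³ = 5132.953125 falls short of 488677/27 but 17.25⁴ = 22667121/256 reaches it, so n = 4.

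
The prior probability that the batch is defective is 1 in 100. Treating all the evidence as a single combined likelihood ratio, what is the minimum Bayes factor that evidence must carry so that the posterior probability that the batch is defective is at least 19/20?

1881

Prior odds = 0.01/0.99 = 1/99.
Target odds = 0.95/0.05 = 19.
Required Bayes factor = 19 ÷ (1/99) = 1881.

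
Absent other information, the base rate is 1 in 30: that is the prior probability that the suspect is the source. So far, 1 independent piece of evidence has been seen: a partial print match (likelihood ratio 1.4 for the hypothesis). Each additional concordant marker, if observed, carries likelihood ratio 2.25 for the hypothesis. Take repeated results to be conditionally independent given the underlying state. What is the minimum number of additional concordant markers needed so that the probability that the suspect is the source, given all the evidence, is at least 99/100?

Prior odds = (1/30)/(29/30) = 1/29.
Bayes factor of the evidence already in hand = 1.4.
Odds after that evidence = (1/29) × 1.4 = 7/145.
Target odds = 0.99/0.01 = 99.
Need 2.25ⁿ ≥ 99 ÷ (7/145) = 14355/7.
2.25⁹ = 387420489/262144 falls short of 14355/7 but 2.25¹⁰ ≈3325.26 reaches it, so n = 10.

10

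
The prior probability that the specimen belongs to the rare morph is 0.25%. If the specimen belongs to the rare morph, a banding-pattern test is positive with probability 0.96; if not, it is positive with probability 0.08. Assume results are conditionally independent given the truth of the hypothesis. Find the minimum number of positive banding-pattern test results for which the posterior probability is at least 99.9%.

Prior odds: 0.0025 ÷ 0.9975 = 1/399.
Likelihood ratio of a positive = 0.96/0.08 = 12.
Target posterior odds = 0.999/0.001 = 999.
Require 12ⁿ ≥ 999 ÷ (1/399) = 398601.
12⁵ = 248832 falls short of 398601 but 12⁶ = 2985984 reaches it, so n = 6.

6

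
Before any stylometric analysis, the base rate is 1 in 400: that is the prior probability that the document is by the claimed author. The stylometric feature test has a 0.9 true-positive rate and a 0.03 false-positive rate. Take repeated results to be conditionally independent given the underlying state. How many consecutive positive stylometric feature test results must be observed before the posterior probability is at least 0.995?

4

Prior odds: 0.0025 ÷ 0.9975 = 1/399.
Likelihood ratio of a positive result = 0.9/0.03 = 30.
Target posterior odds = 0.995/0.005 = 199.
Require 30ⁿ ≥ 199 ÷ (1/399) = 79401.
30³ = 27000 falls short of 79401 but 30⁴ = 810000 reaches it, so n = 4.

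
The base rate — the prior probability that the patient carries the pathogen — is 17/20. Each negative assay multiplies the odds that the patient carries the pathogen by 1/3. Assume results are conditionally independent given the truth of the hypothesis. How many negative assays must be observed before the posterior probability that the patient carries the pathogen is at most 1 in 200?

7

Prior odds = 0.85/0.15 = 17/3.
Likelihood ratio per negative assay = 1/3.
Target posterior odds = 0.005/0.995 = 1/199.
Need (17/3) × (1/3)ⁿ ≤ 1/199, i.e. (1/3)ⁿ ≤ 3/3383.
(1/3)⁶ = 1/729 is still above 3/3383 but (1/3)⁷ = 1/2187 is at or below it, so n = 7.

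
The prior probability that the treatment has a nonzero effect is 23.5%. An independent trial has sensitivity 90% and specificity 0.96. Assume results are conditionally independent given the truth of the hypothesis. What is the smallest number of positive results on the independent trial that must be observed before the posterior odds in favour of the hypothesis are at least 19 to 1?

2

Prior odds = 0.235/0.765 = 47/153.
False-positive rate = 1 − 0.96 = 0.04; likelihood ratio of a positive = 0.9/0.04 = 22.5.
Target odds = 19.
Require 22.5ⁿ ≥ 19 ÷ (47/153) = 2907/47.
22.5¹ = 22.5 falls short of 2907/47 but 22.5² = 506.25 reaches it, so n = 2.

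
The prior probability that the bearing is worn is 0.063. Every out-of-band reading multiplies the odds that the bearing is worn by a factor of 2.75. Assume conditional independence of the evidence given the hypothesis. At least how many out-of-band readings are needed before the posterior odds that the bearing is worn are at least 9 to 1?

5

Prior odds = 0.063/0.937 = 63/937.
Likelihood ratio per out-of-band reading = 2.75.
Target odds = 9.
Require 2.75ⁿ ≥ 9 ÷ (63/937) = 937/7.
2.75⁴ = 57.19140625 falls short of 937/7 but 2.75⁵ = 161051/1024 reaches it, so n = 5.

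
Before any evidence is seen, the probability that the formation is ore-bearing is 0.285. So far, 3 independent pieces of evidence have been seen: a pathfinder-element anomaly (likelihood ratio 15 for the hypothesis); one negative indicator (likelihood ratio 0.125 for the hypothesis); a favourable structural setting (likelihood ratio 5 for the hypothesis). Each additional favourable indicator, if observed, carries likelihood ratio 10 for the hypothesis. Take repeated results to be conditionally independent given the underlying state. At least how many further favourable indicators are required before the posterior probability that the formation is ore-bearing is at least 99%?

2

Prior odds = 0.285/0.715 = 57/143.
Combined Bayes factor of the evidence already in hand = 15 × 0.125 × 5 = 9.375.
Odds after that evidence = (57/143) × 9.375 = 4275/1144.
Target odds = 0.99/0.01 = 99.
Need 10ⁿ ≥ 99 ÷ (4275/1144) = 12584/475.
10¹ = 10 falls short of 12584/475 but 10² = 100 reaches it, so n = 2.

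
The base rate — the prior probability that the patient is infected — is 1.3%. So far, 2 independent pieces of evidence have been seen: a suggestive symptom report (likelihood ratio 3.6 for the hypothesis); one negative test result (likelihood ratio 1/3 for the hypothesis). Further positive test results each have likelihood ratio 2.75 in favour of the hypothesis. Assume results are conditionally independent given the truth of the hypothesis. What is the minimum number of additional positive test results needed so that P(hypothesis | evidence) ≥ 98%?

8

Prior odds = 0.013/0.987 = 13/987.
Combined Bayes factor of the evidence already in hand = 3.6 × (1/3) = 1.2.
Odds after that evidence = (13/987) × 1.2 = 26/1645.
Target odds = 0.98/0.02 = 49.
Need 2.75ⁿ ≥ 49 ÷ (26/1645) = 80605/26.
2.75⁷ = 19487171/16384 falls short of 80605/26 but 2.75⁸ = 214358881/65536 reaches it, so n = 8.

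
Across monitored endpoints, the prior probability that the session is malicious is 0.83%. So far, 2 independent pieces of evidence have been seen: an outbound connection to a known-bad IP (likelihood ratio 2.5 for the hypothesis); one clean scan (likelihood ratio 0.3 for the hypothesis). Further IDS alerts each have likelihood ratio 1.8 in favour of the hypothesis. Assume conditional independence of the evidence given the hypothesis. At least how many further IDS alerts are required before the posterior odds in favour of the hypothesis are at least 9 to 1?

Prior odds = 0.0083/0.9917 = 83/9917.
Combined Bayes factor of the evidence already in hand = 2.5 × 0.3 = 0.75.
Odds after that evidence = (83/9917) × 0.75 = 249/39668.
Target odds = 9.
Need 1.8ⁿ ≥ 9 ÷ (249/39668) = 119004/83.
1.8¹² ≈1156.83 falls short of 119004/83 but 1.8¹³ ≈2082.3 reaches it, so n = 13.

13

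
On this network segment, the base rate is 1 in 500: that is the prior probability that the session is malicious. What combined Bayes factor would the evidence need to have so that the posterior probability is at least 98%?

24451

Prior odds = 0.002/0.998 = 1/499.
Target odds = 0.98/0.02 = 49.
Required Bayes factor = 49 ÷ (1/499) = 24451.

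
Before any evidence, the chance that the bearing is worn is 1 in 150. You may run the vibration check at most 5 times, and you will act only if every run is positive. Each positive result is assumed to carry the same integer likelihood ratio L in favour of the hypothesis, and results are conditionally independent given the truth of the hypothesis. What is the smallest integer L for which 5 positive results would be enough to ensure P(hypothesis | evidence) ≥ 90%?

Prior odds = (1/150)/(149/150) = 1/149.
Target odds = 0.9/0.1 = 9.
Need L⁵ ≥ 9 ÷ (1/149) = 1341.
4⁵ = 1024 < 1341 ≤ 3125 = 5⁵, so L = 5.

5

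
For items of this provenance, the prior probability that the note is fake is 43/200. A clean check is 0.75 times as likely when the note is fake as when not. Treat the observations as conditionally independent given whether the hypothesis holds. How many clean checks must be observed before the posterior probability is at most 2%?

Prior odds: 0.215 ÷ 0.785 = 43/157.
Likelihood ratio per clean check = 0.75.
Target odds: 0.02 ÷ 0.98 = 1/49.
Require 0.75ⁿ ≤ 1/49 ÷ (43/157) = 157/2107.
0.75⁹ = 19683/262144 is still above 157/2107 but 0.75¹⁰ = 59049/1048576 is at or below it, so n = 10.

10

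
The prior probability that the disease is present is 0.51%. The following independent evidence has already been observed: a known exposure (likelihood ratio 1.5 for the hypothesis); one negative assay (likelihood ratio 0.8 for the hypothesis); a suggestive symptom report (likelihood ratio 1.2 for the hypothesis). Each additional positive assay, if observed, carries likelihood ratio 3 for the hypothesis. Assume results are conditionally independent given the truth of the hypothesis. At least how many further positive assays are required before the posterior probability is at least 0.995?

10

Prior odds = 0.0051/0.9949 = 51/9949.
Combined Bayes factor of the evidence already in hand = 1.5 × 0.8 × 1.2 = 1.44.
Odds after that evidence = (51/9949) × 1.44 = 1836/248725.
Target odds = 0.995/0.005 = 199.
Need 3ⁿ ≥ 199 ÷ (1836/248725) = 49496275/1836.
3⁹ = 19683 falls short of 49496275/1836 but 3¹⁰ = 59049 reaches it, so n = 10.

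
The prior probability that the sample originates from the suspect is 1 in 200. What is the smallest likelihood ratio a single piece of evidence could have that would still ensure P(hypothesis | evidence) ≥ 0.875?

1393

Prior odds = 0.005/0.995 = 1/199.
Target odds = 0.875/0.125 = 7.
Required Bayes factor = 7 ÷ (1/199) = 1393.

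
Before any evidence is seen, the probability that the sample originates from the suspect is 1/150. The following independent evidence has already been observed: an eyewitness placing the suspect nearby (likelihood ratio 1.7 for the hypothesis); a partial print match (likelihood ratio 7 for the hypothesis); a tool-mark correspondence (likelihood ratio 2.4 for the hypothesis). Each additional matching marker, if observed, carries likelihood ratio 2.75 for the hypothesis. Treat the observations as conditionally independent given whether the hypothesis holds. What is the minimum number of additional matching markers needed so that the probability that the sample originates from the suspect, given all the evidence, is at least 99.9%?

9

Prior odds = (1/150)/(149/150) = 1/149.
Combined Bayes factor of the evidence already in hand = 1.7 × 7 × 2.4 = 28.56.
Odds after that evidence = (1/149) × 28.56 = 714/3725.
Target odds = 0.999/0.001 = 999.
Need 2.75ⁿ ≥ 999 ÷ (714/3725) = 1240425/238.
2.75⁸ = 214358881/65536 falls short of 1240425/238 but 2.75⁹ ≈8994.86 reaches it, so n = 9.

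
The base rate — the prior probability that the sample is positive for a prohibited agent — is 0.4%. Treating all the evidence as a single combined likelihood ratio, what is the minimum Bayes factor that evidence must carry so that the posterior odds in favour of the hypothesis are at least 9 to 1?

Prior odds = 0.004/0.996 = 1/249.
Target odds = 9.
Required Bayes factor = 9 ÷ (1/249) = 2241.

2241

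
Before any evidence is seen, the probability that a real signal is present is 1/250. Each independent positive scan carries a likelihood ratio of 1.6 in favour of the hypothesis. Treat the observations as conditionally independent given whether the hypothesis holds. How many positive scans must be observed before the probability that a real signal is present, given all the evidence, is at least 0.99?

22

Prior odds = 0.004/0.996 = 1/249.
Likelihood ratio per positive scan = 1.6.
Target odds: 0.99 ÷ 0.01 = 99.
Require 1.6ⁿ ≥ 99 ÷ (1/249) = 24651.
1.6²¹ ≈19342.8 falls short of 24651 but 1.6²² ≈30948.5 reaches it, so n = 22.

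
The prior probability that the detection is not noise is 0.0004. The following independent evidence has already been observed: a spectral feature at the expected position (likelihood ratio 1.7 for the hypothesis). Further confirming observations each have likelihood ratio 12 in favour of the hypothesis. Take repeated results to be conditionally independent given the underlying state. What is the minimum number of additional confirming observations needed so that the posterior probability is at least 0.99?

Prior odds = 0.0004/0.9996 = 1/2499.
Bayes factor of the evidence already in hand = 1.7.
Odds after that evidence = (1/2499) × 1.7 = 1/1470.
Target odds = 0.99/0.01 = 99.
Need 12ⁿ ≥ 99 ÷ (1/1470) = 145530.
12⁴ = 20736 falls short of 145530 but 12⁵ = 248832 reaches it, so n = 5.

5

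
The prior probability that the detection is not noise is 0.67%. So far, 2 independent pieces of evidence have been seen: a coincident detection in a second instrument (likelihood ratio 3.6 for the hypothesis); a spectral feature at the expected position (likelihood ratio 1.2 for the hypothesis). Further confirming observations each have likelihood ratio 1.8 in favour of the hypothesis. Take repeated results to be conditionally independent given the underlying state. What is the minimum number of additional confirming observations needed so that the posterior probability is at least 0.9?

10

Prior odds = 0.0067/0.9933 = 67/9933.
Combined Bayes factor of the evidence already in hand = 3.6 × 1.2 = 4.32.
Odds after that evidence = (67/9933) × 4.32 = 2412/82775.
Target odds = 0.9/0.1 = 9.
Need 1.8ⁿ ≥ 9 ÷ (2412/82775) = 82775/268.
1.8⁹ = 387420489/1953125 falls short of 82775/268 but 1.8¹⁰ ≈357.047 reaches it, so n = 10.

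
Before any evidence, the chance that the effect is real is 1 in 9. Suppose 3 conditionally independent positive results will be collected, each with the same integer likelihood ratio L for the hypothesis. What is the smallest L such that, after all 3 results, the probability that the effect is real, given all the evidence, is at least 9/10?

5

Prior odds = (1/9)/(8/9) = 0.125.
Target odds = 0.9/0.1 = 9.
Need L³ ≥ 9 ÷ 0.125 = 72.
4³ = 64 < 72 ≤ 125 = 5³, so L = 5.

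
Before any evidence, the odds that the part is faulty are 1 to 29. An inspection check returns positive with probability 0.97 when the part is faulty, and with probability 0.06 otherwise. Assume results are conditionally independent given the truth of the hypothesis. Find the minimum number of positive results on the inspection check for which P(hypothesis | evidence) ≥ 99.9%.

4

Prior odds = 1/29.
Likelihood ratio of a positive result = 0.97/0.06 = 97/6.
Target odds: 0.999 ÷ 0.001 = 999.
Require (97/6)ⁿ ≥ 999 ÷ (1/29) = 28971.
(97/6)³ = 912673/216 falls short of 28971 but (97/6)⁴ = 88529281/1296 reaches it, so n = 4.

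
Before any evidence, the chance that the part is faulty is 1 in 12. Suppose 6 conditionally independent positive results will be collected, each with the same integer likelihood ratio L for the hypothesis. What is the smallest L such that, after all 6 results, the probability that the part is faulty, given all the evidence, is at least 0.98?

3

Prior odds = (1/12)/(11/12) = 1/11.
Target odds = 0.98/0.02 = 49.
Need L⁶ ≥ 49 ÷ (1/11) = 539.
2⁶ = 64 < 539 ≤ 729 = 3⁶, so L = 3.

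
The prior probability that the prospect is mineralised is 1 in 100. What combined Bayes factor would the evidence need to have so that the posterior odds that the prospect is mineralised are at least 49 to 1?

Prior odds = 0.01/0.99 = 1/99.
Target odds = 49.
Required Bayes factor = 49 ÷ (1/99) = 4851.

4851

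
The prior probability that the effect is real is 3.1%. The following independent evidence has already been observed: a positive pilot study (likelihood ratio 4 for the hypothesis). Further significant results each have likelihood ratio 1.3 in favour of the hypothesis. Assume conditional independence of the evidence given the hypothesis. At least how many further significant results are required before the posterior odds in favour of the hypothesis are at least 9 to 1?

Prior odds = 0.031/0.969 = 31/969.
Bayes factor of the evidence already in hand = 4.
Odds after that evidence = (31/969) × 4 = 124/969.
Target odds = 9.
Need 1.3ⁿ ≥ 9 ÷ (124/969) = 8721/124.
1.3¹⁶ ≈66.5417 falls short of 8721/124 but 1.3¹⁷ ≈86.5042 reaches it, so n = 17.

17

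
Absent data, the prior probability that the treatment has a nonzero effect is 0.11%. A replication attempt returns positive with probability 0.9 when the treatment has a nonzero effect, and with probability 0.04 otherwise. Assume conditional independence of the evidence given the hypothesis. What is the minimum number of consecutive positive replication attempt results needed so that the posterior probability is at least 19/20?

Prior odds: 0.0011 ÷ 0.9989 = 11/9989.
Likelihood ratio of a positive result = 0.9/0.04 = 22.5.
Target odds: 0.95 ÷ 0.05 = 19.
Require 22.5ⁿ ≥ 19 ÷ (11/9989) = 189791/11.
22.5³ = 11390.625 falls short of 189791/11 but 22.5⁴ = 256289.0625 reaches it, so n = 4.

4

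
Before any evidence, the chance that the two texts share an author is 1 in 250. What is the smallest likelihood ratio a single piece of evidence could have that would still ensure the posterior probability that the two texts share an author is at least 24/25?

5976

Prior odds = 0.004/0.996 = 1/249.
Target odds = 0.96/0.04 = 24.
Required Bayes factor = 24 ÷ (1/249) = 5976.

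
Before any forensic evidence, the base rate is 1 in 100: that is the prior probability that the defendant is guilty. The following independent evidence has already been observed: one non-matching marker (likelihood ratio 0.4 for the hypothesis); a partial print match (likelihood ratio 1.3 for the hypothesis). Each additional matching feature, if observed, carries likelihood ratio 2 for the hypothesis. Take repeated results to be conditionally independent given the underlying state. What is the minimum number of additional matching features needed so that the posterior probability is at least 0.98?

14

Prior odds = 0.01/0.99 = 1/99.
Combined Bayes factor of the evidence already in hand = 0.4 × 1.3 = 0.52.
Odds after that evidence = (1/99) × 0.52 = 13/2475.
Target odds = 0.98/0.02 = 49.
Need 2ⁿ ≥ 49 ÷ (13/2475) = 121275/13.
2¹³ = 8192 falls short of 121275/13 but 2¹⁴ = 16384 reaches it, so n = 14.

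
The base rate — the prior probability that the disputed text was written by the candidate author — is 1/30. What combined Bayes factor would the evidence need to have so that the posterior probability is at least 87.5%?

203

Prior odds = (1/30)/(29/30) = 1/29.
Target odds = 0.875/0.125 = 7.
Required Bayes factor = 7 ÷ (1/29) = 203.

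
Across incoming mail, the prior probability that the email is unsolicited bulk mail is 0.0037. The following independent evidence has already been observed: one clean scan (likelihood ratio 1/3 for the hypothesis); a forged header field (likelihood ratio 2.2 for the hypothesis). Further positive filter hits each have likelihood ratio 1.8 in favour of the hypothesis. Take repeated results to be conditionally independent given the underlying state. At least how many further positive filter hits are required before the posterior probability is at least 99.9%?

22

Prior odds = 0.0037/0.9963 = 37/9963.
Combined Bayes factor of the evidence already in hand = (1/3) × 2.2 = 11/15.
Odds after that evidence = (37/9963) × 11/15 = 407/149445.
Target odds = 0.999/0.001 = 999.
Need 1.8ⁿ ≥ 999 ÷ (407/149445) = 4035015/11.
1.8²¹ ≈229468 falls short of 4035015/11 but 1.8²² ≈413043 reaches it, so n = 22.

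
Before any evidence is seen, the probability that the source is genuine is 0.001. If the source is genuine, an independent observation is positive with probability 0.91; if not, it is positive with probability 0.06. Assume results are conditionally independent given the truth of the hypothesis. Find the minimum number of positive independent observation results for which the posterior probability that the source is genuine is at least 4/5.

Prior odds = 0.001/0.999 = 1/999.
Likelihood ratio of a positive = 0.91/0.06 = 91/6.
Target posterior odds = 0.8/0.2 = 4.
Need (1/999) × (91/6)ⁿ ≥ 4, i.e. (91/6)ⁿ ≥ 3996.
(91/6)³ = 753571/216 falls short of 3996 but (91/6)⁴ = 68574961/1296 reaches it, so n = 4.

4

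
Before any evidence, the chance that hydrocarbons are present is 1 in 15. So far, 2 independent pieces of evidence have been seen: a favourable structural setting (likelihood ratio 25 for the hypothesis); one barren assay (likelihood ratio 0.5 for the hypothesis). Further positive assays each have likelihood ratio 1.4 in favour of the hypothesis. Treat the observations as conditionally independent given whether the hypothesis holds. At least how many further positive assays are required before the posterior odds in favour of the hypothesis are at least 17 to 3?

Prior odds = (1/15)/(14/15) = 1/14.
Combined Bayes factor of the evidence already in hand = 25 × 0.5 = 12.5.
Odds after that evidence = (1/14) × 12.5 = 25/28.
Target odds = 17/3.
Need 1.4ⁿ ≥ 17/3 ÷ (25/28) = 476/75.
1.4⁵ = 5.37824 falls short of 476/75 but 1.4⁶ = 117649/15625 reaches it, so n = 6.

6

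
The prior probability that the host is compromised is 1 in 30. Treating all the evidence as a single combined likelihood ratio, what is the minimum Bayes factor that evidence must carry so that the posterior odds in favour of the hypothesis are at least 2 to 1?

58

Prior odds = (1/30)/(29/30) = 1/29.
Target odds = 2.
Required Bayes factor = 2 ÷ (1/29) = 58.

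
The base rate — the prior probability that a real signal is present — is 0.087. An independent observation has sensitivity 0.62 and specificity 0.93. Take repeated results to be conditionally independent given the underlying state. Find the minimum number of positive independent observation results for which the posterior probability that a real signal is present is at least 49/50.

Prior odds = 0.087/0.913 = 87/913.
False-positive rate = 1 − 0.93 = 0.07; likelihood ratio of a positive = 0.62/0.07 = 62/7.
Target odds: 0.98 ÷ 0.02 = 49.
Require (62/7)ⁿ ≥ 49 ÷ (87/913) = 44737/87.
(62/7)² = 3844/49 falls short of 44737/87 but (62/7)³ = 238328/343 reaches it, so n = 3.

3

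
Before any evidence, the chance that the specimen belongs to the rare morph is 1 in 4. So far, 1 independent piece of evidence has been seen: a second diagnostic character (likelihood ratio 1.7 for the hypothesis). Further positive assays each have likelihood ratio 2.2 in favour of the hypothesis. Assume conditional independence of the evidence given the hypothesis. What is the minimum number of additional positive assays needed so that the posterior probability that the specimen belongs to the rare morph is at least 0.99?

7

Prior odds = 0.25/0.75 = 1/3.
Bayes factor of the evidence already in hand = 1.7.
Odds after that evidence = (1/3) × 1.7 = 17/30.
Target odds = 0.99/0.01 = 99.
Need 2.2ⁿ ≥ 99 ÷ (17/30) = 2970/17.
2.2⁶ = 1771561/15625 falls short of 2970/17 but 2.2⁷ = 19487171/78125 reaches it, so n = 7.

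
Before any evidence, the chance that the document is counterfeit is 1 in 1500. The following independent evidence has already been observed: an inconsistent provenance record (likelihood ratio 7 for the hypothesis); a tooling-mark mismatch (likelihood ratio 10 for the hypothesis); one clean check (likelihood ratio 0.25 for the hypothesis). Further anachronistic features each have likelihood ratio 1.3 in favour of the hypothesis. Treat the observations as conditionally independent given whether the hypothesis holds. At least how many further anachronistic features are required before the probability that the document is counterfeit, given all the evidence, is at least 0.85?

Prior odds = (1/1500)/(1499/1500) = 1/1499.
Combined Bayes factor of the evidence already in hand = 7 × 10 × 0.25 = 17.5.
Odds after that evidence = (1/1499) × 17.5 = 35/2998.
Target odds = 0.85/0.15 = 17/3.
Need 1.3ⁿ ≥ 17/3 ÷ (35/2998) = 50966/105.
1.3²³ ≈417.539 falls short of 50966/105 but 1.3²⁴ ≈542.801 reaches it, so n = 24.

24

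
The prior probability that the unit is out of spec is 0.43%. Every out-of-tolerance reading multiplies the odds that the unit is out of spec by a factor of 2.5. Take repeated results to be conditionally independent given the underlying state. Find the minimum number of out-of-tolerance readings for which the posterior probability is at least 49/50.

11

Prior odds: 0.0043 ÷ 0.9957 = 43/9957.
Likelihood ratio per out-of-tolerance reading = 2.5.
Target odds: 0.98 ÷ 0.02 = 49.
Need (43/9957) × 2.5ⁿ ≥ 49, i.e. 2.5ⁿ ≥ 487893/43.
2.5¹⁰ = 9765625/1024 falls short of 487893/43 but 2.5¹¹ = 48828125/2048 reaches it, so n = 11.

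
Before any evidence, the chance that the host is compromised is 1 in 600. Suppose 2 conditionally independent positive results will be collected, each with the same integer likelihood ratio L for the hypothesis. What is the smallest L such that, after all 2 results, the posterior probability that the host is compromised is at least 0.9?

74

Prior odds = (1/600)/(599/600) = 1/599.
Target odds = 0.9/0.1 = 9.
Need L² ≥ 9 ÷ (1/599) = 5391.
73² = 5329 < 5391 ≤ 5476 = 74², so L = 74.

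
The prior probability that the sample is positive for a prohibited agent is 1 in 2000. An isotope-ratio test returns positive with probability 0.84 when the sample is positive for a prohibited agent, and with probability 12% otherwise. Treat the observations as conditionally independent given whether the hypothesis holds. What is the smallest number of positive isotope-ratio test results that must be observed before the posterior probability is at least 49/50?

6

Prior odds: 0.0005 ÷ 0.9995 = 1/1999.
Likelihood ratio of a positive result = 0.84/0.12 = 7.
Target odds: 0.98 ÷ 0.02 = 49.
Need (1/1999) × 7ⁿ ≥ 49, i.e. 7ⁿ ≥ 97951.
7⁵ = 16807 falls short of 97951 but 7⁶ = 117649 reaches it, so n = 6.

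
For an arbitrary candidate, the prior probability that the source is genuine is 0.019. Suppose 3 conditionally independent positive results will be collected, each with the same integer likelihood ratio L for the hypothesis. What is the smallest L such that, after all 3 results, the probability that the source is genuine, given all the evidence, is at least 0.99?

Prior odds = 0.019/0.981 = 19/981.
Target odds = 0.99/0.01 = 99.
Need L³ ≥ 99 ÷ (19/981) = 97119/19.
17³ = 4913 < 97119/19 ≤ 5832 = 18³, so L = 18.

18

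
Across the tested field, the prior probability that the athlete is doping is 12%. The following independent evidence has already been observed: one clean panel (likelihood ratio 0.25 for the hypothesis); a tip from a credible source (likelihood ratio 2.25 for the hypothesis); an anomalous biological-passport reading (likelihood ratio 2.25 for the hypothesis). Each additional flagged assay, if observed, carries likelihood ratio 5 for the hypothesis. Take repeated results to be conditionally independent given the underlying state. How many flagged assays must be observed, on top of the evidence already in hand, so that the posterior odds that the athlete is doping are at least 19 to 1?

3

Prior odds = 0.12/0.88 = 3/22.
Combined Bayes factor of the evidence already in hand = 0.25 × 2.25 × 2.25 = 1.265625.
Odds after that evidence = (3/22) × 1.265625 = 243/1408.
Target odds = 19.
Need 5ⁿ ≥ 19 ÷ (243/1408) = 26752/243.
5² = 25 falls short of 26752/243 but 5³ = 125 reaches it, so n = 3.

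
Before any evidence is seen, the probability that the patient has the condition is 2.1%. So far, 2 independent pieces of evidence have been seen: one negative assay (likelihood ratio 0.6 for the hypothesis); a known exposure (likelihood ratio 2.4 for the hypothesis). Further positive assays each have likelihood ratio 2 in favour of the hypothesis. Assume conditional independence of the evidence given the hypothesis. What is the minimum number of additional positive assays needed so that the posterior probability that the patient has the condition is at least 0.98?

Prior odds = 0.021/0.979 = 21/979.
Combined Bayes factor of the evidence already in hand = 0.6 × 2.4 = 1.44.
Odds after that evidence = (21/979) × 1.44 = 756/24475.
Target odds = 0.98/0.02 = 49.
Need 2ⁿ ≥ 49 ÷ (756/24475) = 171325/108.
2¹⁰ = 1024 falls short of 171325/108 but 2¹¹ = 2048 reaches it, so n = 11.

11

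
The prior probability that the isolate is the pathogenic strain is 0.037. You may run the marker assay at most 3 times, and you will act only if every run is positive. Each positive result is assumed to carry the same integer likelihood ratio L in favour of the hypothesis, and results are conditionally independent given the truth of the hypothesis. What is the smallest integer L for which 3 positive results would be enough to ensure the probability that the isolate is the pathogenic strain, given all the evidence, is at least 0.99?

14

Prior odds = 0.037/0.963 = 37/963.
Target odds = 0.99/0.01 = 99.
Need L³ ≥ 99 ÷ (37/963) = 95337/37.
13³ = 2197 < 95337/37 ≤ 2744 = 14³, so L = 14.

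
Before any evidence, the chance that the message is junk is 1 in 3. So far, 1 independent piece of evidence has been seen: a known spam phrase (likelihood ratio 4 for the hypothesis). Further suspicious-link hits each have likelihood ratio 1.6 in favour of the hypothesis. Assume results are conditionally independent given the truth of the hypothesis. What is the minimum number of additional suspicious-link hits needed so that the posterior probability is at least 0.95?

5

Prior odds = (1/3)/(2/3) = 0.5.
Bayes factor of the evidence already in hand = 4.
Odds after that evidence = 0.5 × 4 = 2.
Target odds = 0.95/0.05 = 19.
Need 1.6ⁿ ≥ 19 ÷ 2 = 9.5.
1.6⁴ = 6.5536 falls short of 9.5 but 1.6⁵ = 10.48576 reaches it, so n = 5.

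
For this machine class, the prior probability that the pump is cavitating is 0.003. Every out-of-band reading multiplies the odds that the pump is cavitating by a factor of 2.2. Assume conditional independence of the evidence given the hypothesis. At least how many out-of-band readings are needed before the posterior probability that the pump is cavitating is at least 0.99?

Prior odds = 0.003/0.997 = 3/997.
Likelihood ratio per out-of-band reading = 2.2.
Target posterior odds = 0.99/0.01 = 99.
Need (3/997) × 2.2ⁿ ≥ 99, i.e. 2.2ⁿ ≥ 32901.
2.2¹³ ≈28281 falls short of 32901 but 2.2¹⁴ ≈62218.2 reaches it, so n = 14.

14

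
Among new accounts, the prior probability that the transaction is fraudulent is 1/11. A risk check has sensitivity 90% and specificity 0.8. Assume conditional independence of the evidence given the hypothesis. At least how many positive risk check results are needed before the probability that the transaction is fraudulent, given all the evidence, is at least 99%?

Prior odds: (1/11) ÷ (10/11) = 0.1.
False-positive rate = 1 − 0.8 = 0.2; likelihood ratio of a positive = 0.9/0.2 = 4.5.
Target posterior odds = 0.99/0.01 = 99.
Need 0.1 × 4.5ⁿ ≥ 99, i.e. 4.5ⁿ ≥ 990.
4.5⁴ = 410.0625 falls short of 990 but 4.5⁵ = 1845.28125 reaches it, so n = 5.

5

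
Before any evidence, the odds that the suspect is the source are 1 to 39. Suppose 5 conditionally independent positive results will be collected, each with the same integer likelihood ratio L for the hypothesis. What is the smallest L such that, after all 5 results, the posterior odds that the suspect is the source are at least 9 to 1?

4

Prior odds = 1/39.
Target odds = 9.
Need L⁵ ≥ 9 ÷ (1/39) = 351.
3⁵ = 243 < 351 ≤ 1024 = 4⁵, so L = 4.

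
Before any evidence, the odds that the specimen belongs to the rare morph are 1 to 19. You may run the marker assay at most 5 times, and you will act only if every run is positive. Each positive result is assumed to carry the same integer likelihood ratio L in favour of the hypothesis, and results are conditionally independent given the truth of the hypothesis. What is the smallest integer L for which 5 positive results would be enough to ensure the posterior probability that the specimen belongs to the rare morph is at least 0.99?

5

Prior odds = 1/19.
Target odds = 0.99/0.01 = 99.
Need L⁵ ≥ 99 ÷ (1/19) = 1881.
4⁵ = 1024 < 1881 ≤ 3125 = 5⁵, so L = 5.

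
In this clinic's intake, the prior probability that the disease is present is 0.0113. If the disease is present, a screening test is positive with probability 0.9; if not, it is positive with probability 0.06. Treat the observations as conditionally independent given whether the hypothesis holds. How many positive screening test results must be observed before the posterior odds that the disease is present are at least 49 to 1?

Prior odds = 0.0113/0.9887 = 113/9887.
Likelihood ratio of a positive = 0.9/0.06 = 15.
Target odds = 49.
Need (113/9887) × 15ⁿ ≥ 49, i.e. 15ⁿ ≥ 484463/113.
15³ = 3375 falls short of 484463/113 but 15⁴ = 50625 reaches it, so n = 4.

4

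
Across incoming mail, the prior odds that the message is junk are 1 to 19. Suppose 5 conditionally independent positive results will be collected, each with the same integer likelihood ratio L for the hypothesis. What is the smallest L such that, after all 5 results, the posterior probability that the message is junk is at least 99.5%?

6

Prior odds = 1/19.
Target odds = 0.995/0.005 = 199.
Need L⁵ ≥ 199 ÷ (1/19) = 3781.
5⁵ = 3125 < 3781 ≤ 7776 = 6⁵, so L = 6.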